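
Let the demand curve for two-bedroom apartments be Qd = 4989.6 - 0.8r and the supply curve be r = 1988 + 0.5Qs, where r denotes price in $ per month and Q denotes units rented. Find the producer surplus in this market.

In direct form, Qs = -3976 + 2r.
Equating demand and supply, 4989.6 - 0.8r = -3976 + 2r gives 2.8r = 8965.6, so r* = 3202.
Then Q* = 4989.6 - 0.8(3202) = 2428.
Supply choke price (Qs = 0): r = 1988. Producer surplus = ½ × (3202 - 1988) × 2428 = 1473796.

Producer surplus = 1473796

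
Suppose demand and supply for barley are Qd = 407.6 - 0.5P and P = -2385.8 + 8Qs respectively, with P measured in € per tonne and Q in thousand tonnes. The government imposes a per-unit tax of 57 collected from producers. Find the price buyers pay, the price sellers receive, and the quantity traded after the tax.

P_b = 186.4, P_s = 129.4, Q = 314.4

Rewriting in direct form: Qs = 298.225 + 0.125P.
The tax drives a wedge P_b - P_s = 57. Substituting P_s = P_b - 57 into supply: Qs = 291.1 + 0.125P_b.
Equate demand and the shifted supply: 407.6 - 0.5P_b = 291.1 + 0.125P_b, giving 0.625P_b = 116.5, so P_b = 186.4.
So P_s = 129.4 and the quantity traded is Q = 407.6 - 0.5(186.4) = 314.4.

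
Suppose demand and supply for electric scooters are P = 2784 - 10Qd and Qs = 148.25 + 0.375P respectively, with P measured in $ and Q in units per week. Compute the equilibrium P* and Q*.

In direct form, Qd = 278.4 - 0.1P.
Set Qd = Qs: 278.4 - 0.1P = 148.25 + 0.375P, so 130.15 = 0.475P and P* = 274.
Plugging P* into demand: Q* = 278.4 - 0.1(274) = 251.

P* = 274, Q* = 251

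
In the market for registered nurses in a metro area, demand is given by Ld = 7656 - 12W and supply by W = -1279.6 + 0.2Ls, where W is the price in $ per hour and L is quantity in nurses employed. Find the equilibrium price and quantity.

In direct form, Ls = 6398 + 5W.
Equating demand and supply, 7656 - 12W = 6398 + 5W gives 17W = 1258, so W* = 74.
Plugging W* into demand: L* = 7656 - 12(74) = 6768.

W* = 74, L* = 6768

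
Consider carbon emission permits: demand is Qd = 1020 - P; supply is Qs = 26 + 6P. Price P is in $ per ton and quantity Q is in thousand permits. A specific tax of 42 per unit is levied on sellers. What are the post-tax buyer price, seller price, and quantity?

P_b = 178, P_s = 136, Q = 842

Sellers keep P_s = P_b - 42 per unit, so supply in terms of the buyer price is Qs = -226 + 6P_b.
Set Qd = Qs: 1020 - P_b = -226 + 6P_b, so 1246 = 7P_b and P_b = 178.
Then P_s = 178 - 42 = 136 and Q = 1020 - 178 = 842.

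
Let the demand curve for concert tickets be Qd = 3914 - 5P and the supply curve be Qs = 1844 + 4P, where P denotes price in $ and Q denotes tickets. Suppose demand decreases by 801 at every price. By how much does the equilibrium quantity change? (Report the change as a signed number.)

At equilibrium Qd = Qs, so 3914 - 5P = 1844 + 4P; collecting terms, 2070 = 9P and P* = 230.
Plugging P* into demand: Q* = 3914 - 5(230) = 2764.
After the shift, demand is Qd = 3113 - 5P.
New equilibrium: 1269 = 9P, so P = 141 and Q = 2408.
ΔQ = 2408 - 2764 = -356.

ΔQ = -356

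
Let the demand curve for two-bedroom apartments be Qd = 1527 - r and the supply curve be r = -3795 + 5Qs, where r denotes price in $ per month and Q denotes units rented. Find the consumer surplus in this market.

In direct form, Qs = 759 + 0.2r.
The market clears where 1527 - r = 759 + 0.2r. Rearranging, 1.2r = 768, hence r* = 640.
Substitute back: Q* = 1527 - 640 = 887.
Demand choke price (Qd = 0): r = 1527. Consumer surplus = ½ × (1527 - 640) × 887 = 393384.5.

Consumer surplus = 393384.5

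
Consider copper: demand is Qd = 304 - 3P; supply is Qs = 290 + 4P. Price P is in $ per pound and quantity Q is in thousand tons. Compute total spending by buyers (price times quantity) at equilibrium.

Total spending by buyers = 596

Set Qd = Qs: 304 - 3P = 290 + 4P, so 14 = 7P and P* = 2.
Plugging P* into demand: Q* = 304 - 3(2) = 298.
Total spending by buyers = P* × Q* = 2 × 298 = 596.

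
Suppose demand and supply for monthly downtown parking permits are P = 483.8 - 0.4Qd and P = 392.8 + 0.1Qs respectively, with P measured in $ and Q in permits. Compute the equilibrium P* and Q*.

P* = 411, Q* = 182

Solving each curve for Q: Qd = 1209.5 - 2.5P and Qs = -3928 + 10P.
Set Qd = Qs: 1209.5 - 2.5P = -3928 + 10P, so 5137.5 = 12.5P and P* = 411.
Then Q* = 1209.5 - 2.5(411) = 182.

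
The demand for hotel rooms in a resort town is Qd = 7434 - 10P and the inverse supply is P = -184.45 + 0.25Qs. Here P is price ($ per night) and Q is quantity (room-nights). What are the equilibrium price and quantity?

Rewriting in direct form: Qs = 737.8 + 4P.
At equilibrium Qd = Qs, so 7434 - 10P = 737.8 + 4P; collecting terms, 6696.2 = 14P and P* = 478.3.
Plugging P* into demand: Q* = 7434 - 10(478.3) = 2651.

P* = 478.3, Q* = 2651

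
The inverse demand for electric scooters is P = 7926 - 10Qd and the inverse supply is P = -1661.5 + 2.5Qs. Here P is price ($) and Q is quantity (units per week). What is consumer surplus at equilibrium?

Solving each curve for Q: Qd = 792.6 - 0.1P and Qs = 664.6 + 0.4P.
At equilibrium Qd = Qs, so 792.6 - 0.1P = 664.6 + 0.4P; collecting terms, 128 = 0.5P and P* = 256.
Then Q* = 792.6 - 0.1(256) = 767.
Demand choke price (Qd = 0): P = 792.6/0.1 = 7926. Consumer surplus = ½ × (7926 - 256) × 767 = 2941445.

Consumer surplus = 2941445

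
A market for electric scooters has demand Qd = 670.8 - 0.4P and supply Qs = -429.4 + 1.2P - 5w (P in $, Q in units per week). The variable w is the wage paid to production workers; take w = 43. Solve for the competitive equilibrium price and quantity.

With w = 43, supply is Qs = -644.4 + 1.2P.
At equilibrium Qd = Qs, so 670.8 - 0.4P = -644.4 + 1.2P; collecting terms, 1315.2 = 1.6P and P* = 822.
From the demand curve, Q* = 670.8 - 0.4(822) = 342.

P* = 822, Q* = 342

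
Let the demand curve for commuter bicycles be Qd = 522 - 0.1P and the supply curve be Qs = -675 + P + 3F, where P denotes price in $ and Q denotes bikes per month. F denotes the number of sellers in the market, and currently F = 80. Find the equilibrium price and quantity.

P* = 870, Q* = 435

With F = 80, supply is Qs = -435 + P.
The market clears where 522 - 0.1P = -435 + P. Rearranging, 1.1P = 957, hence P* = 870.
Substitute back: Q* = 522 - 0.1(870) = 435.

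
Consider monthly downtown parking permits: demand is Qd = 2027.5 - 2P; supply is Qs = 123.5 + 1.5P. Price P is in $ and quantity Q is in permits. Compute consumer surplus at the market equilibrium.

Consumer surplus = 220665.0625

The market clears where 2027.5 - 2P = 123.5 + 1.5P. Rearranging, 3.5P = 1904, hence P* = 544.
Then Q* = 2027.5 - 2(544) = 939.5.
Demand choke price (Qd = 0): P = 2027.5/2 = 1013.75. Consumer surplus = ½ × (1013.75 - 544) × 939.5 = 220665.0625.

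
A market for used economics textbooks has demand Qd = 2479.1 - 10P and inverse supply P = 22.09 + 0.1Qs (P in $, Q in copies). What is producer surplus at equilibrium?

Rewriting in direct form: Qs = -220.9 + 10P.
Equating demand and supply, 2479.1 - 10P = -220.9 + 10P gives 20P = 2700, so P* = 135.
Substitute back: Q* = 2479.1 - 10(135) = 1129.1.
Supply choke price (Qs = 0): P = 22.09. Producer surplus = ½ × (135 - 22.09) × 1129.1 = 63743.3405.

Producer surplus = 63743.3405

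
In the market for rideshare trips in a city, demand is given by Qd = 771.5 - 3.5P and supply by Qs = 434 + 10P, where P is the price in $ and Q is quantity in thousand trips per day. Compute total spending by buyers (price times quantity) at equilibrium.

Total spending by buyers = 17100

Set Qd = Qs: 771.5 - 3.5P = 434 + 10P, so 337.5 = 13.5P and P* = 25.
From the demand curve, Q* = 771.5 - 3.5(25) = 684.
Total spending by buyers = P* × Q* = 25 × 684 = 17100.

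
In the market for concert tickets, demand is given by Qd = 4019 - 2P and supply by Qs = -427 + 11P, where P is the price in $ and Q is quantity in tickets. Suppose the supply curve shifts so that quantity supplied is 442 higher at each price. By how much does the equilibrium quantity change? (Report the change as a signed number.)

ΔQ = 68

The market clears where 4019 - 2P = -427 + 11P. Rearranging, 13P = 4446, hence P* = 342.
Plugging P* into demand: Q* = 4019 - 2(342) = 3335.
After the shift, supply is Qs = 15 + 11P.
Re-solving, 13P = 4004 gives P = 308 and Q = 3403.
ΔQ = 3403 - 3335 = 68.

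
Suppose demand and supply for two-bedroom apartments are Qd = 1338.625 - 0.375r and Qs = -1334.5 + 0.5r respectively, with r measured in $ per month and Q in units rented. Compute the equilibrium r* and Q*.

The market clears where 1338.625 - 0.375r = -1334.5 + 0.5r. Rearranging, 0.875r = 2673.125, hence r* = 3055.
Then Q* = 1338.625 - 0.375(3055) = 193.

r* = 3055, Q* = 193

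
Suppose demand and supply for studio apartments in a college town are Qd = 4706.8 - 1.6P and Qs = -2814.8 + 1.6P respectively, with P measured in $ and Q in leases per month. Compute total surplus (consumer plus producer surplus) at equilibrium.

Total surplus = 559322.5

The market clears where 4706.8 - 1.6P = -2814.8 + 1.6P. Rearranging, 3.2P = 7521.6, hence P* = 2350.5.
Plugging P* into demand: Q* = 4706.8 - 1.6(2350.5) = 946.
Demand choke price = 2941.75; supply choke price = 1759.25. CS = ½(2941.75 - 2350.5)(946) = 279661.25; PS = ½(2350.5 - 1759.25)(946) = 279661.25. Total surplus = 559322.5.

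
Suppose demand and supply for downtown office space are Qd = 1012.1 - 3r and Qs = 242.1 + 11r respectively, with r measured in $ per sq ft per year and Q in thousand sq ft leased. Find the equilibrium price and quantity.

The market clears where 1012.1 - 3r = 242.1 + 11r. Rearranging, 14r = 770, hence r* = 55.
Then Q* = 1012.1 - 3(55) = 847.1.

r* = 55, Q* = 847.1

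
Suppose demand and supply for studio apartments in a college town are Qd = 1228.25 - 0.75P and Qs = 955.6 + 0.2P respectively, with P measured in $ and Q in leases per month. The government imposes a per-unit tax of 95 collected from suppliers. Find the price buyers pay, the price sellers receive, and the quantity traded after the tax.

P_b = 307, P_s = 212, Q = 998

The tax drives a wedge P_b - P_s = 95. Substituting P_s = P_b - 95 into supply: Qs = 936.6 + 0.2P_b.
Set Qd = Qs: 1228.25 - 0.75P_b = 936.6 + 0.2P_b, so 291.65 = 0.95P_b and P_b = 307.
Then P_s = 307 - 95 = 212 and Q = 1228.25 - 0.75(307) = 998.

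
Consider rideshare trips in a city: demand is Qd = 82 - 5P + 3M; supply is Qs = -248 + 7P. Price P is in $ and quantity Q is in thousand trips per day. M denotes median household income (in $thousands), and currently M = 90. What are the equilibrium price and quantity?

With M = 90, demand is Qd = 352 - 5P.
Set Qd = Qs: 352 - 5P = -248 + 7P, so 600 = 12P and P* = 50.
Then Q* = 352 - 5(50) = 102.

P* = 50, Q* = 102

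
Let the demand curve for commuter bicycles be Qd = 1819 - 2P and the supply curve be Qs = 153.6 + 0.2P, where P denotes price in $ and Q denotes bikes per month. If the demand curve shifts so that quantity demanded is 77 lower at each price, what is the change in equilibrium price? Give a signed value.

ΔP = -35

At equilibrium Qd = Qs, so 1819 - 2P = 153.6 + 0.2P; collecting terms, 1665.4 = 2.2P and P* = 757.
From the demand curve, Q* = 1819 - 2(757) = 305.
After the shift, demand is Qd = 1742 - 2P.
New equilibrium: 1588.4 = 2.2P, so P = 722 and Q = 298.
ΔP = 722 - 757 = -35.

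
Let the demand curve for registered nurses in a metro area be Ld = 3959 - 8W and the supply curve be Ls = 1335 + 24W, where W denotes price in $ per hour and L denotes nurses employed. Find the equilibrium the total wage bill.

Equating demand and supply, 3959 - 8W = 1335 + 24W gives 32W = 2624, so W* = 82.
Substitute back: L* = 3959 - 8(82) = 3303.
The total wage bill = W* × L* = 82 × 3303 = 270846.

The total wage bill = 270846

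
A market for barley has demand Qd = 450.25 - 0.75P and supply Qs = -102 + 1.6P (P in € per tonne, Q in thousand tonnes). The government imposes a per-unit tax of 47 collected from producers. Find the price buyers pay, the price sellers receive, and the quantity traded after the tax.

The tax drives a wedge P_b - P_s = 47. Substituting P_s = P_b - 47 into supply: Qs = -177.2 + 1.6P_b.
Set Qd = Qs: 450.25 - 0.75P_b = -177.2 + 1.6P_b, so 627.45 = 2.35P_b and P_b = 267.
So P_s = 220 and the quantity traded is Q = 450.25 - 0.75(267) = 250.

P_b = 267, P_s = 220, Q = 250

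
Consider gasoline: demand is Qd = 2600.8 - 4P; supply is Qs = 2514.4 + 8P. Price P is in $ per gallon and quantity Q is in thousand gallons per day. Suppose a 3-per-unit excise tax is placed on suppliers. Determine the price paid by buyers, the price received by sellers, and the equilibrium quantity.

P_b = 9.2, P_s = 6.2, Q = 2564

The tax drives a wedge P_b - P_s = 3. Substituting P_s = P_b - 3 into supply: Qs = 2490.4 + 8P_b.
Equate demand and the shifted supply: 2600.8 - 4P_b = 2490.4 + 8P_b, giving 12P_b = 110.4, so P_b = 9.2.
Then P_s = 9.2 - 3 = 6.2 and Q = 2600.8 - 4(9.2) = 2564.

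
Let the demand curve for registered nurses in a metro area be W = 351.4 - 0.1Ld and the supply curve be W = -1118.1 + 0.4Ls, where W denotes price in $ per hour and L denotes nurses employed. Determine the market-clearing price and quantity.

Solving each curve for L: Ld = 3514 - 10W and Ls = 2795.25 + 2.5W.
Equating demand and supply, 3514 - 10W = 2795.25 + 2.5W gives 12.5W = 718.75, so W* = 57.5.
Then L* = 3514 - 10(57.5) = 2939.

W* = 57.5, L* = 2939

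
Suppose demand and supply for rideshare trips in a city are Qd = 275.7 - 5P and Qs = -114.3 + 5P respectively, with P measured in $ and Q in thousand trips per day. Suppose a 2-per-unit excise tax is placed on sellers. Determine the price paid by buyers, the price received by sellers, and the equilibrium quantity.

With a tax of 2 on sellers, they supply based on the net price P_s = P_b - 2, so Qs = -124.3 + 5P_b.
Set Qd = Qs: 275.7 - 5P_b = -124.3 + 5P_b, so 400 = 10P_b and P_b = 40.
Then P_s = 40 - 2 = 38 and Q = 275.7 - 5(40) = 75.7.

P_b = 40, P_s = 38, Q = 75.7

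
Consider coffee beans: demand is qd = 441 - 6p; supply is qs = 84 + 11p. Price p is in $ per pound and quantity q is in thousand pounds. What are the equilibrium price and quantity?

The market clears where 441 - 6p = 84 + 11p. Rearranging, 17p = 357, hence p* = 21.
Substitute back: q* = 441 - 6(21) = 315.

p* = 21, q* = 315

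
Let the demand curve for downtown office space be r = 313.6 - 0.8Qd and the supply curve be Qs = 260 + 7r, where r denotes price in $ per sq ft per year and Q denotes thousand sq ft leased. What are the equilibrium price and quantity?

Rewriting in direct form: Qd = 392 - 1.25r.
Set Qd = Qs: 392 - 1.25r = 260 + 7r, so 132 = 8.25r and r* = 16.
Substitute back: Q* = 392 - 1.25(16) = 372.

r* = 16, Q* = 372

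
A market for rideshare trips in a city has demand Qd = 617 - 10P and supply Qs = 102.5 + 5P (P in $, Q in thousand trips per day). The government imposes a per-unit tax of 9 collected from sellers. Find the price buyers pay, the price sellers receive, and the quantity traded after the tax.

The tax drives a wedge P_b - P_s = 9. Substituting P_s = P_b - 9 into supply: Qs = 57.5 + 5P_b.
Market clearing requires 617 - 10P_b = 57.5 + 5P_b; hence 559.5 = 15P_b and P_b = 37.3.
Then P_s = 37.3 - 9 = 28.3 and Q = 617 - 10(37.3) = 244.

P_b = 37.3, P_s = 28.3, Q = 244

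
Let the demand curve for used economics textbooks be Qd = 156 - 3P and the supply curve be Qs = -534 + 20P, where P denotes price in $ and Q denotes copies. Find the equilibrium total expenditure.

The market clears where 156 - 3P = -534 + 20P. Rearranging, 23P = 690, hence P* = 30.
Then Q* = 156 - 3(30) = 66.
Total expenditure = P* × Q* = 30 × 66 = 1980.

Total expenditure = 1980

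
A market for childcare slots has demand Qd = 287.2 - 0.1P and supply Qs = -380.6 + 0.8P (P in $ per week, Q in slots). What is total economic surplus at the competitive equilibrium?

Total surplus = 255200.625

Equating demand and supply, 287.2 - 0.1P = -380.6 + 0.8P gives 0.9P = 667.8, so P* = 742.
Substitute back: Q* = 287.2 - 0.1(742) = 213.
Demand choke price = 2872; supply choke price = 475.75. CS = ½(2872 - 742)(213) = 226845; PS = ½(742 - 475.75)(213) = 28355.625. Total surplus = 255200.625.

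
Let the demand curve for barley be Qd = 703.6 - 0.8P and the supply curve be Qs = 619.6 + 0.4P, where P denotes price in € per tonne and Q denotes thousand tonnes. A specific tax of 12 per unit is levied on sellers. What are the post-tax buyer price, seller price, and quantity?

P_b = 74, P_s = 62, Q = 644.4

The tax drives a wedge P_b - P_s = 12. Substituting P_s = P_b - 12 into supply: Qs = 614.8 + 0.4P_b.
Market clearing requires 703.6 - 0.8P_b = 614.8 + 0.4P_b; hence 88.8 = 1.2P_b and P_b = 74.
Then P_s = 74 - 12 = 62 and Q = 703.6 - 0.8(74) = 644.4.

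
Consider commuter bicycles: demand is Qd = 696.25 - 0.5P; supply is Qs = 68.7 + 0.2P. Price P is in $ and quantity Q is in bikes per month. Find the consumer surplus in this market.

The market clears where 696.25 - 0.5P = 68.7 + 0.2P. Rearranging, 0.7P = 627.55, hence P* = 896.5.
Then Q* = 696.25 - 0.5(896.5) = 248.
Demand choke price (Qd = 0): P = 696.25/0.5 = 1392.5. Consumer surplus = ½ × (1392.5 - 896.5) × 248 = 61504.

Consumer surplus = 61504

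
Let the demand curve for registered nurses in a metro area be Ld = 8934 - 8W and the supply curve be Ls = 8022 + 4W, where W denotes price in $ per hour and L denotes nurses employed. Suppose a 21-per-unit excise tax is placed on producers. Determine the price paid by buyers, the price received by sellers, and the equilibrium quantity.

W_b = 83, W_s = 62, L = 8270

Producers keep W_s = W_b - 21 per unit, so supply in terms of the buyer price is Ls = 7938 + 4W_b.
Market clearing requires 8934 - 8W_b = 7938 + 4W_b; hence 996 = 12W_b and W_b = 83.
Then W_s = 83 - 21 = 62 and L = 8934 - 8(83) = 8270.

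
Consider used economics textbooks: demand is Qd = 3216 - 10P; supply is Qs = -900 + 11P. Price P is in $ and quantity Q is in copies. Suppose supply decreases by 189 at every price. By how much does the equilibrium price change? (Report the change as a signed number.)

Set Qd = Qs: 3216 - 10P = -900 + 11P, so 4116 = 21P and P* = 196.
Then Q* = 3216 - 10(196) = 1256.
After the shift, supply is Qs = -1089 + 11P.
New equilibrium: 4305 = 21P, so P = 205 and Q = 1166.
ΔP = 205 - 196 = 9.

ΔP = 9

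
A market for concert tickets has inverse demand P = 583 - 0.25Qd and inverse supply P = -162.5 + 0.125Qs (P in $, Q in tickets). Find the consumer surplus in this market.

Consumer surplus = 494018

In direct form, Qd = 2332 - 4P and Qs = 1300 + 8P.
Equating demand and supply, 2332 - 4P = 1300 + 8P gives 12P = 1032, so P* = 86.
From the demand curve, Q* = 2332 - 4(86) = 1988.
Demand choke price (Qd = 0): P = 2332/4 = 583. Consumer surplus = ½ × (583 - 86) × 1988 = 494018.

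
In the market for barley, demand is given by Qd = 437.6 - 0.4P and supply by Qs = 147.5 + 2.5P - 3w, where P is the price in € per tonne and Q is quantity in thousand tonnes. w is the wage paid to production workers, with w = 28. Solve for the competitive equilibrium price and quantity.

P* = 129, Q* = 386

With w = 28, supply is Qs = 63.5 + 2.5P.
At equilibrium Qd = Qs, so 437.6 - 0.4P = 63.5 + 2.5P; collecting terms, 374.1 = 2.9P and P* = 129.
Substitute back: Q* = 437.6 - 0.4(129) = 386.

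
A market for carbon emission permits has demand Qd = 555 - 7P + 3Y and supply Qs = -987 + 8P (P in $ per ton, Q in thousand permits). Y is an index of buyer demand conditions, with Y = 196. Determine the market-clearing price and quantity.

With Y = 196, demand is Qd = 1143 - 7P.
The market clears where 1143 - 7P = -987 + 8P. Rearranging, 15P = 2130, hence P* = 142.
Substitute back: Q* = 1143 - 7(142) = 149.

P* = 142, Q* = 149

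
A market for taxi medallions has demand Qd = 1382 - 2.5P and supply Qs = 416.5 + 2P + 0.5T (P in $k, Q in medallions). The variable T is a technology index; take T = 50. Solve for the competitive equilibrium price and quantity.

With T = 50, supply is Qs = 441.5 + 2P.
The market clears where 1382 - 2.5P = 441.5 + 2P. Rearranging, 4.5P = 940.5, hence P* = 209.
Plugging P* into demand: Q* = 1382 - 2.5(209) = 859.5.

P* = 209, Q* = 859.5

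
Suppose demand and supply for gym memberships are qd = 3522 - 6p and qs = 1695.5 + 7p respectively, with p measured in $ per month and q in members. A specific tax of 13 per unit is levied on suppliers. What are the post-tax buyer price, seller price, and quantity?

p_b = 147.5, p_s = 134.5, q = 2637

Suppliers keep p_s = p_b - 13 per unit, so supply in terms of the buyer price is qs = 1604.5 + 7p_b.
Set qd = qs: 3522 - 6p_b = 1604.5 + 7p_b, so 1917.5 = 13p_b and p_b = 147.5.
So p_s = 134.5 and the quantity traded is q = 3522 - 6(147.5) = 2637.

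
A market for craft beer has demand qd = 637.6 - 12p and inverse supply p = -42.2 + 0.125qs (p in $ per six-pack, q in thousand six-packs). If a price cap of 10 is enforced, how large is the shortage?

Shortage = 100

Solving each curve for q: qs = 337.6 + 8p.
With p fixed at 10, quantity demanded is 517.6 and quantity supplied is 417.6.
Shortage = qd - qs = 517.6 - 417.6 = 100.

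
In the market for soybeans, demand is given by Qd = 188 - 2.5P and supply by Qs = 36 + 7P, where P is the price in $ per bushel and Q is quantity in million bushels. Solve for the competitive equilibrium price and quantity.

The market clears where 188 - 2.5P = 36 + 7P. Rearranging, 9.5P = 152, hence P* = 16.
Then Q* = 188 - 2.5(16) = 148.

P* = 16, Q* = 148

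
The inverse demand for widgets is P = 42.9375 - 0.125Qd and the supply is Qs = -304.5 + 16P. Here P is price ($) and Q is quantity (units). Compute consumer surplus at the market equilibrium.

Consumer surplus = 1016.015625

Inverting to quantity form: Qd = 343.5 - 8P.
Equating demand and supply, 343.5 - 8P = -304.5 + 16P gives 24P = 648, so P* = 27.
Substitute back: Q* = 343.5 - 8(27) = 127.5.
Demand choke price (Qd = 0): P = 343.5/8 = 42.9375. Consumer surplus = ½ × (42.9375 - 27) × 127.5 = 1016.015625.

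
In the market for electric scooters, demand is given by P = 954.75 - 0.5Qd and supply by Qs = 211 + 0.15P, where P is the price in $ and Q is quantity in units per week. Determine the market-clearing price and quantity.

Inverting to quantity form: Qd = 1909.5 - 2P.
Equating demand and supply, 1909.5 - 2P = 211 + 0.15P gives 2.15P = 1698.5, so P* = 790.
Substitute back: Q* = 1909.5 - 2(790) = 329.5.

P* = 790, Q* = 329.5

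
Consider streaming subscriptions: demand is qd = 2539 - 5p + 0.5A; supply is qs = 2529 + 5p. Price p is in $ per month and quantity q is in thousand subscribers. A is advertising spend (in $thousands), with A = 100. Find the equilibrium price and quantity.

p* = 6, q* = 2559

With A = 100, demand is qd = 2589 - 5p.
Set qd = qs: 2589 - 5p = 2529 + 5p, so 60 = 10p and p* = 6.
Then q* = 2589 - 5(6) = 2559.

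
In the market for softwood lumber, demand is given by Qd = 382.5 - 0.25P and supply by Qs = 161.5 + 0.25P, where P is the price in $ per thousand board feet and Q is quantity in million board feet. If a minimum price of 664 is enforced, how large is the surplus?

Surplus = 111

With P fixed at 664, quantity demanded is 216.5 and quantity supplied is 327.5.
Surplus = Qs - Qd = 327.5 - 216.5 = 111.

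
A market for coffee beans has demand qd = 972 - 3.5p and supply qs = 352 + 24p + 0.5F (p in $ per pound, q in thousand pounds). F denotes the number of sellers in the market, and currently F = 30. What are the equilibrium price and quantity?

With F = 30, supply is qs = 367 + 24p.
The market clears where 972 - 3.5p = 367 + 24p. Rearranging, 27.5p = 605, hence p* = 22.
Plugging p* into demand: q* = 972 - 3.5(22) = 895.

p* = 22, q* = 895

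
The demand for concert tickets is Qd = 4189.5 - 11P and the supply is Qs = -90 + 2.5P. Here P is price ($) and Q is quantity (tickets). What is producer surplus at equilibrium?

The market clears where 4189.5 - 11P = -90 + 2.5P. Rearranging, 13.5P = 4279.5, hence P* = 317.
Substitute back: Q* = 4189.5 - 11(317) = 702.5.
Supply choke price (Qs = 0): P = 36. Producer surplus = ½ × (317 - 36) × 702.5 = 98701.25.

Producer surplus = 98701.25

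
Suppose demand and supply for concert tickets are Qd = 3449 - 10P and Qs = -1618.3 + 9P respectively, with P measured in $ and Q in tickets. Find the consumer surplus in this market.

Equating demand and supply, 3449 - 10P = -1618.3 + 9P gives 19P = 5067.3, so P* = 266.7.
Then Q* = 3449 - 10(266.7) = 782.
Demand choke price (Qd = 0): P = 3449/10 = 344.9. Consumer surplus = ½ × (344.9 - 266.7) × 782 = 30576.2.

Consumer surplus = 30576.2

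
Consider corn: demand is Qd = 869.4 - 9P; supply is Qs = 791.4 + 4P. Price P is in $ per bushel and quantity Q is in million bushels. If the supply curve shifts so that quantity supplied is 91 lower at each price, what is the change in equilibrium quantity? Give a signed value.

ΔQ = -63

At equilibrium Qd = Qs, so 869.4 - 9P = 791.4 + 4P; collecting terms, 78 = 13P and P* = 6.
Substitute back: Q* = 869.4 - 9(6) = 815.4.
After the shift, supply is Qs = 700.4 + 4P.
The new intersection has 169 = 13P, i.e. P = 13, Q = 752.4.
ΔQ = 752.4 - 815.4 = -63.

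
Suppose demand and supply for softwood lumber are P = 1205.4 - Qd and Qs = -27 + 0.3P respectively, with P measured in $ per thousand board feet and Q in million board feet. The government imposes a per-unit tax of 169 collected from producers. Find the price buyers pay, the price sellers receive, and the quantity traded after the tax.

P_b = 987, P_s = 818, Q = 218.4

In direct form, Qd = 1205.4 - P.
With a tax of 169 on producers, they supply based on the net price P_s = P_b - 169, so Qs = -77.7 + 0.3P_b.
Market clearing requires 1205.4 - P_b = -77.7 + 0.3P_b; hence 1283.1 = 1.3P_b and P_b = 987.
So P_s = 818 and the quantity traded is Q = 1205.4 - 987 = 218.4.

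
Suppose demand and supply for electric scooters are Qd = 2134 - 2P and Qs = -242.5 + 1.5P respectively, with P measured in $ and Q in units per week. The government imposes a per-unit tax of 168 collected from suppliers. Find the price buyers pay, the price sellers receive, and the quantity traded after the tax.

Suppliers keep P_s = P_b - 168 per unit, so supply in terms of the buyer price is Qs = -494.5 + 1.5P_b.
Equate demand and the shifted supply: 2134 - 2P_b = -494.5 + 1.5P_b, giving 3.5P_b = 2628.5, so P_b = 751.
So P_s = 583 and the quantity traded is Q = 2134 - 2(751) = 632.

P_b = 751, P_s = 583, Q = 632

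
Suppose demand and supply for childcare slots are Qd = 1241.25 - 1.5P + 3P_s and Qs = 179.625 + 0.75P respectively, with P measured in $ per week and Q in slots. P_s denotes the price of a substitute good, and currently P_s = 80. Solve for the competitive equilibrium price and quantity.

With P_s = 80, demand is Qd = 1481.25 - 1.5P.
Equating demand and supply, 1481.25 - 1.5P = 179.625 + 0.75P gives 2.25P = 1301.625, so P* = 578.5.
From the demand curve, Q* = 1481.25 - 1.5(578.5) = 613.5.

P* = 578.5, Q* = 613.5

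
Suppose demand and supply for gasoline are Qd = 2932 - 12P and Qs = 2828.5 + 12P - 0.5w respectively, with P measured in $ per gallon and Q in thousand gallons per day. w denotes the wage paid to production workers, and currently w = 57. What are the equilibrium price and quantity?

With w = 57, supply is Qs = 2800 + 12P.
Equating demand and supply, 2932 - 12P = 2800 + 12P gives 24P = 132, so P* = 5.5.
Substitute back: Q* = 2932 - 12(5.5) = 2866.

P* = 5.5, Q* = 2866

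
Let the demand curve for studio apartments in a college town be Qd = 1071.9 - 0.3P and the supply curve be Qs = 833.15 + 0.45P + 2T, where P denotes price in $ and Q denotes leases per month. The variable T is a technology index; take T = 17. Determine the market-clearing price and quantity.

With T = 17, supply is Qs = 867.15 + 0.45P.
Equating demand and supply, 1071.9 - 0.3P = 867.15 + 0.45P gives 0.75P = 204.75, so P* = 273.
Plugging P* into demand: Q* = 1071.9 - 0.3(273) = 990.

P* = 273, Q* = 990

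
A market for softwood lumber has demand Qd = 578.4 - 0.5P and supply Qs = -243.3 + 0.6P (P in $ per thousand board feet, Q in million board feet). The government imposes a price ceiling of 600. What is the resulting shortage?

Evaluating both curves at the ceiling price 600 gives Qd = 278.4, Qs = 116.7.
Shortage = Qd - Qs = 278.4 - 116.7 = 161.7.

Shortage = 161.7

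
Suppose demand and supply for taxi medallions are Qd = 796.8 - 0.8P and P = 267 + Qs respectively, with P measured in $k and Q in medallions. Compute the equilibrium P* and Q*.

Rewriting in direct form: Qs = -267 + P.
Equating demand and supply, 796.8 - 0.8P = -267 + P gives 1.8P = 1063.8, so P* = 591.
Substitute back: Q* = 796.8 - 0.8(591) = 324.

P* = 591, Q* = 324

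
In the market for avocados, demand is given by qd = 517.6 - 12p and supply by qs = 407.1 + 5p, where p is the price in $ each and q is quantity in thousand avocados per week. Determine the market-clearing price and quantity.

At equilibrium qd = qs, so 517.6 - 12p = 407.1 + 5p; collecting terms, 110.5 = 17p and p* = 6.5.
From the demand curve, q* = 517.6 - 12(6.5) = 439.6.

p* = 6.5, q* = 439.6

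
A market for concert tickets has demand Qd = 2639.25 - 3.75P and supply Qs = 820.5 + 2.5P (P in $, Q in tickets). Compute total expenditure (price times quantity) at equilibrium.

Total expenditure = 450468

Equating demand and supply, 2639.25 - 3.75P = 820.5 + 2.5P gives 6.25P = 1818.75, so P* = 291.
Substitute back: Q* = 2639.25 - 3.75(291) = 1548.
Total expenditure = P* × Q* = 291 × 1548 = 450468.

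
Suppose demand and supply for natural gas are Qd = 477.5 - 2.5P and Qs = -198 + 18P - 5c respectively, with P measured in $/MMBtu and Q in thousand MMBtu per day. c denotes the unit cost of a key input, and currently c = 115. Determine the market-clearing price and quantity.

P* = 61, Q* = 325

With c = 115, supply is Qs = -773 + 18P.
Equating demand and supply, 477.5 - 2.5P = -773 + 18P gives 20.5P = 1250.5, so P* = 61.
Then Q* = 477.5 - 2.5(61) = 325.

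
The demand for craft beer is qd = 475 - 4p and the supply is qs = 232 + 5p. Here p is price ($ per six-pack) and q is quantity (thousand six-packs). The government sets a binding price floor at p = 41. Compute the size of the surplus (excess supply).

With p fixed at 41, quantity demanded is 311 and quantity supplied is 437.
Surplus = qs - qd = 437 - 311 = 126.

Surplus = 126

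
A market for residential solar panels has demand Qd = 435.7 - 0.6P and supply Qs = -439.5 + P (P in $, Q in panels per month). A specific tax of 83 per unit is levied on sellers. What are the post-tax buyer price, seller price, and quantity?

Sellers keep P_s = P_b - 83 per unit, so supply in terms of the buyer price is Qs = -522.5 + P_b.
Set Qd = Qs: 435.7 - 0.6P_b = -522.5 + P_b, so 958.2 = 1.6P_b and P_b = 598.875.
Then P_s = 598.875 - 83 = 515.875 and Q = 435.7 - 0.6(598.875) = 76.375.

P_b = 598.875, P_s = 515.875, Q = 76.375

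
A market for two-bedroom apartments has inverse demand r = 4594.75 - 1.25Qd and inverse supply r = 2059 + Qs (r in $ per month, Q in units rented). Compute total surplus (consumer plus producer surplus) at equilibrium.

In direct form, Qd = 3675.8 - 0.8r and Qs = -2059 + r.
At equilibrium Qd = Qs, so 3675.8 - 0.8r = -2059 + r; collecting terms, 5734.8 = 1.8r and r* = 3186.
From the demand curve, Q* = 3675.8 - 0.8(3186) = 1127.
Demand choke price = 4594.75; supply choke price = 2059. CS = ½(4594.75 - 3186)(1127) = 793830.625; PS = ½(3186 - 2059)(1127) = 635064.5. Total surplus = 1428895.125.

Total surplus = 1428895.125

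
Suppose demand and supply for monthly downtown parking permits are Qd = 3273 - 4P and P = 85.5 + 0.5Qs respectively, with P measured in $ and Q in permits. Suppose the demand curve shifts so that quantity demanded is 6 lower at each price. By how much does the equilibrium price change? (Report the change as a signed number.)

Inverting to quantity form: Qs = -171 + 2P.
At equilibrium Qd = Qs, so 3273 - 4P = -171 + 2P; collecting terms, 3444 = 6P and P* = 574.
Then Q* = 3273 - 4(574) = 977.
After the shift, demand is Qd = 3267 - 4P.
Re-solving, 6P = 3438 gives P = 573 and Q = 975.
ΔP = 573 - 574 = -1.

ΔP = -1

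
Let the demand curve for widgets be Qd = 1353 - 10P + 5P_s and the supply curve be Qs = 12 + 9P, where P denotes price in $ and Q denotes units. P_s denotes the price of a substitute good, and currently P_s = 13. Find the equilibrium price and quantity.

P* = 74, Q* = 678

With P_s = 13, demand is Qd = 1418 - 10P.
The market clears where 1418 - 10P = 12 + 9P. Rearranging, 19P = 1406, hence P* = 74.
From the demand curve, Q* = 1418 - 10(74) = 678.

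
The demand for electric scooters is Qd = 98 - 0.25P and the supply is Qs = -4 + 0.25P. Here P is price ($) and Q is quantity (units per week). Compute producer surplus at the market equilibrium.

Set Qd = Qs: 98 - 0.25P = -4 + 0.25P, so 102 = 0.5P and P* = 204.
Plugging P* into demand: Q* = 98 - 0.25(204) = 47.
Supply choke price (Qs = 0): P = 16. Producer surplus = ½ × (204 - 16) × 47 = 4418.

Producer surplus = 4418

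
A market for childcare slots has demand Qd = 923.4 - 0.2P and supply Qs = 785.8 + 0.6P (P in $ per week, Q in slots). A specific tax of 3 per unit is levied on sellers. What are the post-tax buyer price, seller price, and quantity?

P_b = 174.25, P_s = 171.25, Q = 888.55

With a tax of 3 on sellers, they supply based on the net price P_s = P_b - 3, so Qs = 784 + 0.6P_b.
Market clearing requires 923.4 - 0.2P_b = 784 + 0.6P_b; hence 139.4 = 0.8P_b and P_b = 174.25.
So P_s = 171.25 and the quantity traded is Q = 923.4 - 0.2(174.25) = 888.55.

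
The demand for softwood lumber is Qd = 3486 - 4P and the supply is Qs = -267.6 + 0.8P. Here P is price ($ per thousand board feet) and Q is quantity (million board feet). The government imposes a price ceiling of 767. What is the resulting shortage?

Evaluating both curves at the ceiling price 767 gives Qd = 418, Qs = 346.
Shortage = Qd - Qs = 418 - 346 = 72.

Shortage = 72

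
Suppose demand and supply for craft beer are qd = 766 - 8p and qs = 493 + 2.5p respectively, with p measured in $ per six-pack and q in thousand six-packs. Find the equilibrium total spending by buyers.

Equating demand and supply, 766 - 8p = 493 + 2.5p gives 10.5p = 273, so p* = 26.
From the demand curve, q* = 766 - 8(26) = 558.
Total spending by buyers = p* × q* = 26 × 558 = 14508.

Total spending by buyers = 14508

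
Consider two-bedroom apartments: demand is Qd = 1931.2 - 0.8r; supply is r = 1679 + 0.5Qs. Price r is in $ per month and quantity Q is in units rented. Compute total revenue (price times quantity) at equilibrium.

Total revenue = 793380

Solving each curve for Q: Qs = -3358 + 2r.
Equating demand and supply, 1931.2 - 0.8r = -3358 + 2r gives 2.8r = 5289.2, so r* = 1889.
From the demand curve, Q* = 1931.2 - 0.8(1889) = 420.
Total revenue = r* × Q* = 1889 × 420 = 793380.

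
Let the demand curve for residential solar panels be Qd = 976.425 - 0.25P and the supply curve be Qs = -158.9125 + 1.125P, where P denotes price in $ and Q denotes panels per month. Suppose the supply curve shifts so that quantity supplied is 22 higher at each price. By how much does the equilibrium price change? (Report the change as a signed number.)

Set Qd = Qs: 976.425 - 0.25P = -158.9125 + 1.125P, so 1135.3375 = 1.375P and P* = 825.7.
From the demand curve, Q* = 976.425 - 0.25(825.7) = 770.
After the shift, supply is Qs = -136.9125 + 1.125P.
Re-solving, 1.375P = 1113.3375 gives P = 809.7 and Q = 774.
ΔP = 809.7 - 825.7 = -16.

ΔP = -16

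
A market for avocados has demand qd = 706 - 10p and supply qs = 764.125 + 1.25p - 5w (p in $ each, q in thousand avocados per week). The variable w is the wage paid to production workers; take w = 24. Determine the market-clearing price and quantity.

With w = 24, supply is qs = 644.125 + 1.25p.
Set qd = qs: 706 - 10p = 644.125 + 1.25p, so 61.875 = 11.25p and p* = 5.5.
Then q* = 706 - 10(5.5) = 651.

p* = 5.5, q* = 651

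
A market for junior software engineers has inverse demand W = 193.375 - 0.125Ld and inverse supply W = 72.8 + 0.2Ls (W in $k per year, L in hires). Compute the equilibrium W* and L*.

W* = 147, L* = 371

In direct form, Ld = 1547 - 8W and Ls = -364 + 5W.
Set Ld = Ls: 1547 - 8W = -364 + 5W, so 1911 = 13W and W* = 147.
Then L* = 1547 - 8(147) = 371.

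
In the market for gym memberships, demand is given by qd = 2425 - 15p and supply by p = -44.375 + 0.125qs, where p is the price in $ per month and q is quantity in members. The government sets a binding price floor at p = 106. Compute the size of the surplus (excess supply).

Surplus = 368

Inverting to quantity form: qs = 355 + 8p.
At p = 106: qd = 835 and qs = 1203.
Surplus = qs - qd = 1203 - 835 = 368.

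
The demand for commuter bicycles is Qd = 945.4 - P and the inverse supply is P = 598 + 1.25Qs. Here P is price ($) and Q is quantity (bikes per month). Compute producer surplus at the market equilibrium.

Rewriting in direct form: Qs = -478.4 + 0.8P.
Equating demand and supply, 945.4 - P = -478.4 + 0.8P gives 1.8P = 1423.8, so P* = 791.
Then Q* = 945.4 - 791 = 154.4.
Supply choke price (Qs = 0): P = 598. Producer surplus = ½ × (791 - 598) × 154.4 = 14899.6.

Producer surplus = 14899.6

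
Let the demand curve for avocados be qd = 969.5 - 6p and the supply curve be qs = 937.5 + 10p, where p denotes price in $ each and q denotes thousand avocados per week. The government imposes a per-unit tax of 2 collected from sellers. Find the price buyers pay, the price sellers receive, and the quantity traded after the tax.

With a tax of 2 on sellers, they supply based on the net price p_s = p_b - 2, so qs = 917.5 + 10p_b.
Set qd = qs: 969.5 - 6p_b = 917.5 + 10p_b, so 52 = 16p_b and p_b = 3.25.
Then p_s = 3.25 - 2 = 1.25 and q = 969.5 - 6(3.25) = 950.

p_b = 3.25, p_s = 1.25, q = 950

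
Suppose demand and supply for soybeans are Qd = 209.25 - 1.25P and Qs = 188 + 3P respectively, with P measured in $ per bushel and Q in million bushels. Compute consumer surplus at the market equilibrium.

The market clears where 209.25 - 1.25P = 188 + 3P. Rearranging, 4.25P = 21.25, hence P* = 5.
From the demand curve, Q* = 209.25 - 1.25(5) = 203.
Demand choke price (Qd = 0): P = 209.25/1.25 = 167.4. Consumer surplus = ½ × (167.4 - 5) × 203 = 16483.6.

Consumer surplus = 16483.6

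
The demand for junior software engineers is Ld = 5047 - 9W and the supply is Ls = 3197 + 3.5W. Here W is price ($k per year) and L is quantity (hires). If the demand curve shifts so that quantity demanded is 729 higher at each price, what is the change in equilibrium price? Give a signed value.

ΔW = 58.32

The market clears where 5047 - 9W = 3197 + 3.5W. Rearranging, 12.5W = 1850, hence W* = 148.
Substitute back: L* = 5047 - 9(148) = 3715.
After the shift, demand is Ld = 5776 - 9W.
New equilibrium: 2579 = 12.5W, so W = 206.32 and L = 3919.12.
ΔW = 206.32 - 148 = 58.32.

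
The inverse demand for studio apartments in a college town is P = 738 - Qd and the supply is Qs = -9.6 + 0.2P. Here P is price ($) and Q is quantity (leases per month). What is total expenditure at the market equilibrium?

Inverting to quantity form: Qd = 738 - P.
The market clears where 738 - P = -9.6 + 0.2P. Rearranging, 1.2P = 747.6, hence P* = 623.
Plugging P* into demand: Q* = 738 - 623 = 115.
Total expenditure = P* × Q* = 623 × 115 = 71645.

Total expenditure = 71645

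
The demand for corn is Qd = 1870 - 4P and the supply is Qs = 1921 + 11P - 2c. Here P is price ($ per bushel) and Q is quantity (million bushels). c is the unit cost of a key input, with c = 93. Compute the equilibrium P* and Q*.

With c = 93, supply is Qs = 1735 + 11P.
The market clears where 1870 - 4P = 1735 + 11P. Rearranging, 15P = 135, hence P* = 9.
Plugging P* into demand: Q* = 1870 - 4(9) = 1834.

P* = 9, Q* = 1834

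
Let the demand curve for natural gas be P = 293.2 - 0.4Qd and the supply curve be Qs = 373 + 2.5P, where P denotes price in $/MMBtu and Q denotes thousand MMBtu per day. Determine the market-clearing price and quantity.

P* = 72, Q* = 553

In direct form, Qd = 733 - 2.5P.
Equating demand and supply, 733 - 2.5P = 373 + 2.5P gives 5P = 360, so P* = 72.
Then Q* = 733 - 2.5(72) = 553.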